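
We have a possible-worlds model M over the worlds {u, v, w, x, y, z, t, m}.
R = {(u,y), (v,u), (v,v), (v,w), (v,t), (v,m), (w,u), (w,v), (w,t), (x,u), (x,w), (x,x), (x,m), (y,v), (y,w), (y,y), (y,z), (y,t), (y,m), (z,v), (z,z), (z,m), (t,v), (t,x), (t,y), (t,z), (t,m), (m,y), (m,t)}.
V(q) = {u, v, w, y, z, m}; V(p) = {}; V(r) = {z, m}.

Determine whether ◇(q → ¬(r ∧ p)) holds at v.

Yes

Recall that ◇ψ holds at a world iff ψ holds at some accessible world.
At v: ◇(q → ¬(r ∧ p)) requires q → ¬(r ∧ p) at some successor in {u, v, w, t, m}.
  q → ¬(r ∧ p) holds at u, so ◇(q → ¬(r ∧ p)) is true at v.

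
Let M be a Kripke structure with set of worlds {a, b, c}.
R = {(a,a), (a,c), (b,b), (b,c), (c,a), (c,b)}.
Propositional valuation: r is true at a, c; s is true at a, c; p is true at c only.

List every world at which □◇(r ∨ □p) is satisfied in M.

Recall that □ψ holds at a world iff ψ holds at every accessible world, and ◇ψ holds iff ψ holds at some accessible world.
Let φ = □◇(r ∨ □p). Evaluate φ at each world:
  a (successors {a, c}): φ is true.
  b (successors {b, c}): φ is true.
  c (successors {a, b}): φ is true.
For instance, at c:
  At c: □◇(r ∨ □p) requires ◇(r ∨ □p) at every successor {a, b}.
      At a: ◇(r ∨ □p) requires r ∨ □p at some successor in {a, c}.
        r ∨ □p holds at a, so ◇(r ∨ □p) is true at a.
      At b: ◇(r ∨ □p) requires r ∨ □p at some successor in {b, c}.
        r ∨ □p holds at c, so ◇(r ∨ □p) is true at b.
  So □◇(r ∨ □p) is true at c.
Satisfying worlds: {a, b, c}

a, b, c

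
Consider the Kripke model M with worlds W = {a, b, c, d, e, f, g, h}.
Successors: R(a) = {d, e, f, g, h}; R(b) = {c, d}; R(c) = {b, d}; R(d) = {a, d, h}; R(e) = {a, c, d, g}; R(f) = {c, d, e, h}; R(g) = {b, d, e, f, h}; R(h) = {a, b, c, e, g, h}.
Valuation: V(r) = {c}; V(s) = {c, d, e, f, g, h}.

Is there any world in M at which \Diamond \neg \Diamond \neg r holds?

Let φ = \Diamond \neg \Diamond \neg r. Evaluate φ at each world:
  a (successors {d, e, f, g, h}): φ is false.
  b (successors {c, d}): φ is false.
  c (successors {b, d}): φ is false.
  d (successors {a, d, h}): φ is false.
  e (successors {a, c, d, g}): φ is false.
  f (successors {c, d, e, h}): φ is false.
  g (successors {b, d, e, f, h}): φ is false.
  h (successors {a, b, c, e, g, h}): φ is false.
For instance, at h:
  At h: \Diamond \neg \Diamond \neg r requires \neg \Diamond \neg r at some successor in {a, b, c, e, g, h}.
    At a: \neg \Diamond \neg r is false.
    At b: \neg \Diamond \neg r is false.
    At c: \neg \Diamond \neg r is false.
    At e: \neg \Diamond \neg r is false.
    At g: \neg \Diamond \neg r is false.
    At h: \neg \Diamond \neg r is false.
  So \Diamond \neg \Diamond \neg r is false at h.

No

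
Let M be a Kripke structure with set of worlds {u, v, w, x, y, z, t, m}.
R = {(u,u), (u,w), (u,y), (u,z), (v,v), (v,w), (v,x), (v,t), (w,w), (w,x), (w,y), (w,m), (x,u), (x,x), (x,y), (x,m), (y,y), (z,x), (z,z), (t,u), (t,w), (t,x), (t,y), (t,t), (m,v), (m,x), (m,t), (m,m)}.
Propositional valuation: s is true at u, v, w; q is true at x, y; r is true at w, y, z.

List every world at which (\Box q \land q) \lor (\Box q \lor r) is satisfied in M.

w, y, z

Recall that \Box ψ holds at a world iff ψ holds at every accessible world, and \Diamond ψ holds iff ψ holds at some accessible world.
Let φ = (\Box q \land q) \lor (\Box q \lor r). Evaluate φ at each world:
  u (successors {u, w, y, z}): φ is false.
  v (successors {v, w, x, t}): φ is false.
  w (successors {w, x, y, m}): φ is true.
  x (successors {u, x, y, m}): φ is false.
  y (successors {y}): φ is true.
  z (successors {x, z}): φ is true.
  t (successors {u, w, x, y, t}): φ is false.
  m (successors {v, x, t, m}): φ is false.
For instance, at w:
  At w: \Box q \land q is false, \Box q \lor r is true, so (\Box q \land q) \lor (\Box q \lor r) is true.
    At w: \Box q is false, q is false, so \Box q \land q is false.
      At w: \Box q requires q at every successor {w, x, y, m}.
        q fails at w, so \Box q is false at w.
    At w: \Box q is false, r is true, so \Box q \lor r is true.
      At w: \Box q requires q at every successor {w, x, y, m}.
        q fails at w, so \Box q is false at w.
Satisfying worlds: {w, y, z}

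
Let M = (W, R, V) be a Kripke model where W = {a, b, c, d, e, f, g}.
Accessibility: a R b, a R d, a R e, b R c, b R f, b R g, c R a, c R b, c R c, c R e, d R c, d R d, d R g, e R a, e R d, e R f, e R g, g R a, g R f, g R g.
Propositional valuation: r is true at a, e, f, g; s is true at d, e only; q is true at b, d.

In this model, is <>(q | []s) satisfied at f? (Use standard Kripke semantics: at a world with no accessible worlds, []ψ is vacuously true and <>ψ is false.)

At f: no accessible worlds, so <>(q | []s) is false.

No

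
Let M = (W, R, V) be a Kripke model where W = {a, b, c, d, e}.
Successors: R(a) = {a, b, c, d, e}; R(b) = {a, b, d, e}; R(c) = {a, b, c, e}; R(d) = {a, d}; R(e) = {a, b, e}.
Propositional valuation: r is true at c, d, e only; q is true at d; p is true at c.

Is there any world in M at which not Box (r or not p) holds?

Let φ = not Box (r or not p). Evaluate φ at each world:
  a (successors {a, b, c, d, e}): φ is false.
  b (successors {a, b, d, e}): φ is false.
  c (successors {a, b, c, e}): φ is false.
  d (successors {a, d}): φ is false.
  e (successors {a, b, e}): φ is false.
For instance, at b:
  At b: Box (r or not p) is true, so not Box (r or not p) is false.
    At b: Box (r or not p) requires r or not p at every successor {a, b, d, e}.
      At a: r or not p is true.
      At b: r or not p is true.
      At d: r or not p is true.
      At e: r or not p is true.
    So Box (r or not p) is true at b.

No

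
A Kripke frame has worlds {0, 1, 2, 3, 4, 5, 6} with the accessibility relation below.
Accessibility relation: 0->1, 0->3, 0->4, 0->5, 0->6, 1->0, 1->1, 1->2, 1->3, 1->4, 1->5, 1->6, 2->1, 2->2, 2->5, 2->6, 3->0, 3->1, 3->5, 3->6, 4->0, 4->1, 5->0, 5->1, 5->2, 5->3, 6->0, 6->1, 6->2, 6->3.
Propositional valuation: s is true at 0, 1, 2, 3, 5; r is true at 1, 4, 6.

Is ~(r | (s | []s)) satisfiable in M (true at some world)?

Let φ = ~(r | (s | []s)). Evaluate φ at each world:
  0 (successors {1, 3, 4, 5, 6}): φ is false.
  1 (successors {0, 1, 2, 3, 4, 5, 6}): φ is false.
  2 (successors {1, 2, 5, 6}): φ is false.
  3 (successors {0, 1, 5, 6}): φ is false.
  4 (successors {0, 1}): φ is false.
  5 (successors {0, 1, 2, 3}): φ is false.
  6 (successors {0, 1, 2, 3}): φ is false.
For instance, at 3:
  At 3: r | (s | []s) is true, so ~(r | (s | []s)) is false.
    At 3: r is false, s | []s is true, so r | (s | []s) is true.
      At 3: s is true, []s is false, so s | []s is true.

No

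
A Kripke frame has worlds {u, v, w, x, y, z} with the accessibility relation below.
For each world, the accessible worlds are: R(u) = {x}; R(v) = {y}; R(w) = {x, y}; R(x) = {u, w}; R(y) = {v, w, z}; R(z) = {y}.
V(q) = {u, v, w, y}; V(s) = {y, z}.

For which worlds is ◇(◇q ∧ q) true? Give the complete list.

Let φ = ◇(◇q ∧ q). Evaluate φ at each world:
  u (successors {x}): φ is false.
  v (successors {y}): φ is true.
  w (successors {x, y}): φ is true.
  x (successors {u, w}): φ is true.
  y (successors {v, w, z}): φ is true.
  z (successors {y}): φ is true.
For instance, at y:
  At y: ◇(◇q ∧ q) requires ◇q ∧ q at some successor in {v, w, z}.
    ◇q ∧ q holds at v, so ◇(◇q ∧ q) is true at y.
      At v: ◇q is true, q is true, so ◇q ∧ q is true.
Satisfying worlds: {v, w, x, y, z}

v, w, x, y, z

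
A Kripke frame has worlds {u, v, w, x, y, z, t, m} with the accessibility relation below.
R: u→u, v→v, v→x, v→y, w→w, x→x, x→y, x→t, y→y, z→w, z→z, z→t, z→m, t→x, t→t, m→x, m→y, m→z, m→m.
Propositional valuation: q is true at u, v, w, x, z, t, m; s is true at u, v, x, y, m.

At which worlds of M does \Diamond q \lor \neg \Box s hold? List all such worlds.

Let φ = \Diamond q \lor \neg \Box s. Evaluate φ at each world:
  u (successors {u}): φ is true.
  v (successors {v, x, y}): φ is true.
  w (successors {w}): φ is true.
  x (successors {x, y, t}): φ is true.
  y (successors {y}): φ is false.
  z (successors {w, z, t, m}): φ is true.
  t (successors {x, t}): φ is true.
  m (successors {x, y, z, m}): φ is true.
For instance, at t:
  At t: \Diamond q is true, \neg \Box s is true, so \Diamond q \lor \neg \Box s is true.
    At t: \Diamond q requires q at some successor in {x, t}.
      q holds at x, so \Diamond q is true at t.
    At t: \Box s is false, so \neg \Box s is true.
      At t: \Box s requires s at every successor {x, t}.
        s fails at t, so \Box s is false at t.
Satisfying worlds: {u, v, w, x, z, t, m}

u, v, w, x, z, t, m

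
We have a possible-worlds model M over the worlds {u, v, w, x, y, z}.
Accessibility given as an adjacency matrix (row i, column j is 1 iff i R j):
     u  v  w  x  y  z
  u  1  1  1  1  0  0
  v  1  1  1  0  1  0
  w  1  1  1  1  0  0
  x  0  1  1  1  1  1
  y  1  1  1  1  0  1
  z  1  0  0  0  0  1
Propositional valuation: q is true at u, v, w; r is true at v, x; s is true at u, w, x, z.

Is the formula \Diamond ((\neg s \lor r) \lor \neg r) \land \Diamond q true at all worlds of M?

Recall that \Diamond ψ holds at a world iff ψ holds at some accessible world.
Let φ = \Diamond ((\neg s \lor r) \lor \neg r) \land \Diamond q. Evaluate φ at each world:
  u (successors {u, v, w, x}): φ is true.
  v (successors {u, v, w, y}): φ is true.
  w (successors {u, v, w, x}): φ is true.
  x (successors {v, w, x, y, z}): φ is true.
  y (successors {u, v, w, x, z}): φ is true.
  z (successors {u, z}): φ is true.
For instance, at z:
  At z: \Diamond ((\neg s \lor r) \lor \neg r) is true, \Diamond q is true, so \Diamond ((\neg s \lor r) \lor \neg r) \land \Diamond q is true.
    At z: \Diamond ((\neg s \lor r) \lor \neg r) requires (\neg s \lor r) \lor \neg r at some successor in {u, z}.
      (\neg s \lor r) \lor \neg r holds at u, so \Diamond ((\neg s \lor r) \lor \neg r) is true at z.
    At z: \Diamond q requires q at some successor in {u, z}.
      q holds at u, so \Diamond q is true at z.

Yes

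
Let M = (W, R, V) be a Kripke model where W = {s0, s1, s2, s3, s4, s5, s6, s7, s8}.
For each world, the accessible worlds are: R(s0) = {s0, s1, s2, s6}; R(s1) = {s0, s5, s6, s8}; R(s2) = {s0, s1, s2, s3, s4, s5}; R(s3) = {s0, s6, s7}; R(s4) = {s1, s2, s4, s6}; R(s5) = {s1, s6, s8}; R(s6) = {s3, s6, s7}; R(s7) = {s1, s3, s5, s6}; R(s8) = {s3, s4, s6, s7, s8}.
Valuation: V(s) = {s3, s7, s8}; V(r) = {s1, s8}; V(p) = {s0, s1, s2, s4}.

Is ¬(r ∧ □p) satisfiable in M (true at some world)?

Yes

Recall that □ψ holds at a world iff ψ holds at every accessible world, and ◇ψ holds iff ψ holds at some accessible world.
Let φ = ¬(r ∧ □p). Evaluate φ at each world:
  s0 (successors {s0, s1, s2, s6}): φ is true.
  s1 (successors {s0, s5, s6, s8}): φ is true.
  s2 (successors {s0, s1, s2, s3, s4, s5}): φ is true.
  s3 (successors {s0, s6, s7}): φ is true.
  s4 (successors {s1, s2, s4, s6}): φ is true.
  s5 (successors {s1, s6, s8}): φ is true.
  s6 (successors {s3, s6, s7}): φ is true.
  s7 (successors {s1, s3, s5, s6}): φ is true.
  s8 (successors {s3, s4, s6, s7, s8}): φ is true.
Detail at s0 (witness):
  At s0: r ∧ □p is false, so ¬(r ∧ □p) is true.
    At s0: r is false, □p is false, so r ∧ □p is false.
      At s0: □p requires p at every successor {s0, s1, s2, s6}.
        p fails at s6, so □p is false at s0.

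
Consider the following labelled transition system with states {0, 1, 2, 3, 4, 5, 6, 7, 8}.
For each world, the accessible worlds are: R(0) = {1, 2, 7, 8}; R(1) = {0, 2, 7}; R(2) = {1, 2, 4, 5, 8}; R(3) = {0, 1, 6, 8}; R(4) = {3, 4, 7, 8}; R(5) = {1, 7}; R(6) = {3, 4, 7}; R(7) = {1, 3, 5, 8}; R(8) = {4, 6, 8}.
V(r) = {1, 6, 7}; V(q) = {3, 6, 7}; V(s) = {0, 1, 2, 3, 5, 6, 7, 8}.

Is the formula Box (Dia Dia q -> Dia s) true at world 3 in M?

Yes

At 3: Box (Dia Dia q -> Dia s) requires Dia Dia q -> Dia s at every successor {0, 1, 6, 8}.
  At 0: Dia Dia q -> Dia s is true.
  At 1: Dia Dia q -> Dia s is true.
  At 6: Dia Dia q -> Dia s is true.
  At 8: Dia Dia q -> Dia s is true.
So Box (Dia Dia q -> Dia s) is true at 3.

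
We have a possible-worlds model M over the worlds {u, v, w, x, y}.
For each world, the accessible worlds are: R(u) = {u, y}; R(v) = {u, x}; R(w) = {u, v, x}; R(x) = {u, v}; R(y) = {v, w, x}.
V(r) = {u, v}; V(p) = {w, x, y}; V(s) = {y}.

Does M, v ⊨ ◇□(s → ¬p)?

At v: ◇□(s → ¬p) requires □(s → ¬p) at some successor in {u, x}.
  □(s → ¬p) holds at x, so ◇□(s → ¬p) is true at v.
    At x: □(s → ¬p) requires s → ¬p at every successor {u, v}.
      At u: s → ¬p is true.
      At v: s → ¬p is true.
    So □(s → ¬p) is true at x.

Yes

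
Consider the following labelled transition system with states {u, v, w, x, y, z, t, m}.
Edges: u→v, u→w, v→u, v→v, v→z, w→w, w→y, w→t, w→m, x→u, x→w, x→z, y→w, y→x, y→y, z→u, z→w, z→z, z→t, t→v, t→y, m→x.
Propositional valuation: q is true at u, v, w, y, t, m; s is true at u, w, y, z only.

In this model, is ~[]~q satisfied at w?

Yes

Recall that []ψ holds at a world iff ψ holds at every accessible world, and <>ψ holds iff ψ holds at some accessible world.
At w: []~q is false, so ~[]~q is true.
  At w: []~q requires ~q at every successor {w, y, t, m}.
    ~q fails at w, so []~q is false at w.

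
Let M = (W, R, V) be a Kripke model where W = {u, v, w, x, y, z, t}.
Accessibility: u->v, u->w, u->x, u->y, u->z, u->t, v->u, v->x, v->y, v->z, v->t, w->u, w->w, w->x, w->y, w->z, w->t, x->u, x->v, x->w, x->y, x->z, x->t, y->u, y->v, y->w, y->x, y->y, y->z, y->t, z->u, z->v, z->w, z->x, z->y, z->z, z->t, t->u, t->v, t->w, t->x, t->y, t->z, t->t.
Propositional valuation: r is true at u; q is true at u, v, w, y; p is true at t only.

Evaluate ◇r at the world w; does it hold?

At w: ◇r requires r at some successor in {u, w, x, y, z, t}.
  r holds at u, so ◇r is true at w.

Yes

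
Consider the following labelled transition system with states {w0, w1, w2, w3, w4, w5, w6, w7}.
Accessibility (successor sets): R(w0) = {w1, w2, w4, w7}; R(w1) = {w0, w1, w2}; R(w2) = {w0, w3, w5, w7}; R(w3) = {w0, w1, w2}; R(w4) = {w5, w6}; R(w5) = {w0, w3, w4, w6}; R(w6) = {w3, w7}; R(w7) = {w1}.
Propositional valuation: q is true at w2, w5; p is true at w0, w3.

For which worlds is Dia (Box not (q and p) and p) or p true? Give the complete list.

w0, w1, w2, w3, w5, w6

Let φ = Dia (Box not (q and p) and p) or p. Evaluate φ at each world:
  w0 (successors {w1, w2, w4, w7}): φ is true.
  w1 (successors {w0, w1, w2}): φ is true.
  w2 (successors {w0, w3, w5, w7}): φ is true.
  w3 (successors {w0, w1, w2}): φ is true.
  w4 (successors {w5, w6}): φ is false.
  w5 (successors {w0, w3, w4, w6}): φ is true.
  w6 (successors {w3, w7}): φ is true.
  w7 (successors {w1}): φ is false.
For instance, at w4:
  At w4: Dia (Box not (q and p) and p) is false, p is false, so Dia (Box not (q and p) and p) or p is false.
    At w4: Dia (Box not (q and p) and p) requires Box not (q and p) and p at some successor in {w5, w6}.
      At w5: Box not (q and p) and p is false.
      At w6: Box not (q and p) and p is false.
    So Dia (Box not (q and p) and p) is false at w4.
Satisfying worlds: {w0, w1, w2, w3, w5, w6}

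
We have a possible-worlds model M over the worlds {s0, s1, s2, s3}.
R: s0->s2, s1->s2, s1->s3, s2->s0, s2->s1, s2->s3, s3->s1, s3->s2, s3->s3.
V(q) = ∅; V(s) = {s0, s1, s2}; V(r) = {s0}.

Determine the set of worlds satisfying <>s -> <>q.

Recall that <>ψ holds at a world iff ψ holds at some accessible world.
Let φ = <>s -> <>q. Evaluate φ at each world:
  s0 (successors {s2}): φ is false.
  s1 (successors {s2, s3}): φ is false.
  s2 (successors {s0, s1, s3}): φ is false.
  s3 (successors {s1, s2, s3}): φ is false.
For instance, at s1:
  At s1: <>s is true, <>q is false, so <>s -> <>q is false.
    At s1: <>s requires s at some successor in {s2, s3}.
      s holds at s2, so <>s is true at s1.
    At s1: <>q requires q at some successor in {s2, s3}.
      At s2: q is false.
      At s3: q is false.
    So <>q is false at s1.
Satisfying worlds: none.

none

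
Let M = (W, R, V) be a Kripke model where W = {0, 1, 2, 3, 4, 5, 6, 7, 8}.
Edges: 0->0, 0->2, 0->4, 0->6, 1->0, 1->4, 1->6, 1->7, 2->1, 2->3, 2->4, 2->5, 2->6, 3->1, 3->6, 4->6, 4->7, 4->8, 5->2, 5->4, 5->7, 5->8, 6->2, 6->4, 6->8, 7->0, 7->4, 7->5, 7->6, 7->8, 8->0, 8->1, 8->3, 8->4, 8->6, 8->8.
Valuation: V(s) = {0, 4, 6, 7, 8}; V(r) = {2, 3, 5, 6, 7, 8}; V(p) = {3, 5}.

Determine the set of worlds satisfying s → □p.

Recall that □ψ holds at a world iff ψ holds at every accessible world, and ◇ψ holds iff ψ holds at some accessible world.
Let φ = s → □p. Evaluate φ at each world:
  0 (successors {0, 2, 4, 6}): φ is false.
  1 (successors {0, 4, 6, 7}): φ is true.
  2 (successors {1, 3, 4, 5, 6}): φ is true.
  3 (successors {1, 6}): φ is true.
  4 (successors {6, 7, 8}): φ is false.
  5 (successors {2, 4, 7, 8}): φ is true.
  6 (successors {2, 4, 8}): φ is false.
  7 (successors {0, 4, 5, 6, 8}): φ is false.
  8 (successors {0, 1, 3, 4, 6, 8}): φ is false.
For instance, at 5:
  At 5: s is false, □p is false, so s → □p is true.
    At 5: □p requires p at every successor {2, 4, 7, 8}.
      p fails at 2, so □p is false at 5.
Satisfying worlds: {1, 2, 3, 5}

1, 2, 3, 5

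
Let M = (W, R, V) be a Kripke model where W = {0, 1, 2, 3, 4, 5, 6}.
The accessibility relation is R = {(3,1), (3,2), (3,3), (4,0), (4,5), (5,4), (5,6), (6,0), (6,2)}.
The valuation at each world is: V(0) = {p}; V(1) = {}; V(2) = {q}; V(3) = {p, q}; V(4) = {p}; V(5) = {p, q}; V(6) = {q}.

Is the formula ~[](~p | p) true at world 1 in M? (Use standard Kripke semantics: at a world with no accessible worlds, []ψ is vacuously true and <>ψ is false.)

Recall that []ψ holds at a world iff ψ holds at every accessible world, and <>ψ holds iff ψ holds at some accessible world.
At 1: [](~p | p) is true, so ~[](~p | p) is false.
  At 1: no accessible worlds, so [](~p | p) holds vacuously.

No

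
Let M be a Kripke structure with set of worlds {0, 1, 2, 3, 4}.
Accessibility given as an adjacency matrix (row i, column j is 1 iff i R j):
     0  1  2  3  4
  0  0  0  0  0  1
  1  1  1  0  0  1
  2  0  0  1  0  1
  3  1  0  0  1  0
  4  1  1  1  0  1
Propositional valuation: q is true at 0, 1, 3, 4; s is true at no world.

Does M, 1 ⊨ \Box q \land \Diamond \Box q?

Yes

Recall that \Box ψ holds at a world iff ψ holds at every accessible world, and \Diamond ψ holds iff ψ holds at some accessible world.
At 1: \Box q is true, \Diamond \Box q is true, so \Box q \land \Diamond \Box q is true.
  At 1: \Box q requires q at every successor {0, 1, 4}.
    At 0: q is true.
    At 1: q is true.
    At 4: q is true.
  So \Box q is true at 1.
  At 1: \Diamond \Box q requires \Box q at some successor in {0, 1, 4}.
    \Box q holds at 0, so \Diamond \Box q is true at 1.
      At 0: \Box q requires q at every successor {4}.
        At 4: q is true.
      So \Box q is true at 0.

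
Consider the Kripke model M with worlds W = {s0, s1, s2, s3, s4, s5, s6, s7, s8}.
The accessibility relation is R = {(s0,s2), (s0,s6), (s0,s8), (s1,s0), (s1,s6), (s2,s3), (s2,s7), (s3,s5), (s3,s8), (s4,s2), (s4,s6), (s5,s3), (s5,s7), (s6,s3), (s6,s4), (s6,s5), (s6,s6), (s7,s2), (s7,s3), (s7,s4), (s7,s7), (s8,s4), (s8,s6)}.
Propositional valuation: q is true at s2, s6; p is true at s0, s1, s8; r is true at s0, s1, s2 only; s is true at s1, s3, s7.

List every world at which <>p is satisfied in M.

s0, s1, s3

Recall that <>ψ holds at a world iff ψ holds at some accessible world.
Let φ = <>p. Evaluate φ at each world:
  s0 (successors {s2, s6, s8}): φ is true.
  s1 (successors {s0, s6}): φ is true.
  s2 (successors {s3, s7}): φ is false.
  s3 (successors {s5, s8}): φ is true.
  s4 (successors {s2, s6}): φ is false.
  s5 (successors {s3, s7}): φ is false.
  s6 (successors {s3, s4, s5, s6}): φ is false.
  s7 (successors {s2, s3, s4, s7}): φ is false.
  s8 (successors {s4, s6}): φ is false.
For instance, at s1:
  At s1: <>p requires p at some successor in {s0, s6}.
    p holds at s0, so <>p is true at s1.
Satisfying worlds: {s0, s1, s3}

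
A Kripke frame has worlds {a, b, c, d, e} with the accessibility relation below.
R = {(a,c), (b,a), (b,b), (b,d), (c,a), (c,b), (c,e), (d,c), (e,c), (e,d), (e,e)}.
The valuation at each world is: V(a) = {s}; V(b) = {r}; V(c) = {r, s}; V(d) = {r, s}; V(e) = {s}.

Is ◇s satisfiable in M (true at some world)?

Yes

Let φ = ◇s. Evaluate φ at each world:
  a (successors {c}): φ is true.
  b (successors {a, b, d}): φ is true.
  c (successors {a, b, e}): φ is true.
  d (successors {c}): φ is true.
  e (successors {c, d, e}): φ is true.
Detail at a (witness):
  At a: ◇s requires s at some successor in {c}.
    s holds at c, so ◇s is true at a.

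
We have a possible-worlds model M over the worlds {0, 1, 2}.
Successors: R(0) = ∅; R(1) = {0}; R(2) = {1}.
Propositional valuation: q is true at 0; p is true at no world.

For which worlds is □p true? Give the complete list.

Let φ = □p. Evaluate φ at each world:
  0 (successors ∅): φ is true.
  1 (successors {0}): φ is false.
  2 (successors {1}): φ is false.
For instance, at 2:
  At 2: □p requires p at every successor {1}.
    p fails at 1, so □p is false at 2.
Satisfying worlds: {0}

0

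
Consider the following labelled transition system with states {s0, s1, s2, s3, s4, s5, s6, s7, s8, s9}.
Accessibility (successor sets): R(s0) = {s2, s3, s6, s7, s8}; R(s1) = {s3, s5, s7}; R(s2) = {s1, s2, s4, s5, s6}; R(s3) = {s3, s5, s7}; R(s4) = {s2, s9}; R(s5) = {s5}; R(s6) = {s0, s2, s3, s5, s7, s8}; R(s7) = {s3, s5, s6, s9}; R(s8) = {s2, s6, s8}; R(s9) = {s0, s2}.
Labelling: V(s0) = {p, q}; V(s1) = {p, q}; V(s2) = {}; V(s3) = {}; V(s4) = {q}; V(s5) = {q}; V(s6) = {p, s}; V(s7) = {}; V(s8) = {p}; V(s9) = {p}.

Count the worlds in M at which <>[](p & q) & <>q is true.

Let φ = <>[](p & q) & <>q. Evaluate φ at each world:
  s0 (successors {s2, s3, s6, s7, s8}): φ is false.
  s1 (successors {s3, s5, s7}): φ is false.
  s2 (successors {s1, s2, s4, s5, s6}): φ is false.
  s3 (successors {s3, s5, s7}): φ is false.
  s4 (successors {s2, s9}): φ is false.
  s5 (successors {s5}): φ is false.
  s6 (successors {s0, s2, s3, s5, s7, s8}): φ is false.
  s7 (successors {s3, s5, s6, s9}): φ is false.
  s8 (successors {s2, s6, s8}): φ is false.
  s9 (successors {s0, s2}): φ is false.
For instance, at s8:
  At s8: <>[](p & q) is false, <>q is false, so <>[](p & q) & <>q is false.
    At s8: <>[](p & q) requires [](p & q) at some successor in {s2, s6, s8}.
      At s2: [](p & q) is false.
      At s6: [](p & q) is false.
      At s8: [](p & q) is false.
    So <>[](p & q) is false at s8.
    At s8: <>q requires q at some successor in {s2, s6, s8}.
      At s2: q is false.
      At s6: q is false.
      At s8: q is false.
    So <>q is false at s8.
Satisfying worlds: none.

0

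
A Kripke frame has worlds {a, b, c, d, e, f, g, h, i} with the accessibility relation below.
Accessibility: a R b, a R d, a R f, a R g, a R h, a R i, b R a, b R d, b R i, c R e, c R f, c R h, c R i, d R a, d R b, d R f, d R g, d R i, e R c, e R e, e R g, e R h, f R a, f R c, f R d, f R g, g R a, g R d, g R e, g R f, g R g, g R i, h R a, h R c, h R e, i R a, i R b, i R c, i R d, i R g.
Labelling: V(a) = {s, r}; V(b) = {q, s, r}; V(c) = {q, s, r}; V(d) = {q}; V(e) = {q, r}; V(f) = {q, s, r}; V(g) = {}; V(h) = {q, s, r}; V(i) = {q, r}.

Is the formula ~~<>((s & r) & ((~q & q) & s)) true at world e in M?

Recall that <>ψ holds at a world iff ψ holds at some accessible world.
At e: ~<>((s & r) & ((~q & q) & s)) is true, so ~~<>((s & r) & ((~q & q) & s)) is false.
  At e: <>((s & r) & ((~q & q) & s)) is false, so ~<>((s & r) & ((~q & q) & s)) is true.
    At e: <>((s & r) & ((~q & q) & s)) requires (s & r) & ((~q & q) & s) at some successor in {c, e, g, h}.
      At c: (s & r) & ((~q & q) & s) is false.
      At e: (s & r) & ((~q & q) & s) is false.
      At g: (s & r) & ((~q & q) & s) is false.
      At h: (s & r) & ((~q & q) & s) is false.
    So <>((s & r) & ((~q & q) & s)) is false at e.

No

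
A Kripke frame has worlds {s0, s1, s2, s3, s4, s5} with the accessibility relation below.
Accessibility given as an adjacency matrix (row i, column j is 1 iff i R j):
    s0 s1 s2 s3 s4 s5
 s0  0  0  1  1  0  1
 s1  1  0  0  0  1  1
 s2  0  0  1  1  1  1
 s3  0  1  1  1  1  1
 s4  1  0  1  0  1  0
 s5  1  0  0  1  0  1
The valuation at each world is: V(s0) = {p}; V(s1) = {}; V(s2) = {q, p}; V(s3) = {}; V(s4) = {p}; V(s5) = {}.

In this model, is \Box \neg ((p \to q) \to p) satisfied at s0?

No

At s0: \Box \neg ((p \to q) \to p) requires \neg ((p \to q) \to p) at every successor {s2, s3, s5}.
  \neg ((p \to q) \to p) fails at s2, so \Box \neg ((p \to q) \to p) is false at s0.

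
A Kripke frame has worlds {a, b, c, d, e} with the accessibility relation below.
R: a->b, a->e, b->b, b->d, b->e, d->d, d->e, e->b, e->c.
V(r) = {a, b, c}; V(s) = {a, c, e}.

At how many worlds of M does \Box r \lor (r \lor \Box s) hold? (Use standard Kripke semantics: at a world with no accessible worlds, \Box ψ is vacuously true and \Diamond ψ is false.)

Let φ = \Box r \lor (r \lor \Box s). Evaluate φ at each world:
  a (successors {b, e}): φ is true.
  b (successors {b, d, e}): φ is true.
  c (successors ∅): φ is true.
  d (successors {d, e}): φ is false.
  e (successors {b, c}): φ is true.
For instance, at d:
  At d: \Box r is false, r \lor \Box s is false, so \Box r \lor (r \lor \Box s) is false.
    At d: \Box r requires r at every successor {d, e}.
      r fails at d, so \Box r is false at d.
    At d: r is false, \Box s is false, so r \lor \Box s is false.
      At d: \Box s requires s at every successor {d, e}.
        s fails at d, so \Box s is false at d.
Satisfying worlds: {a, b, c, e}

4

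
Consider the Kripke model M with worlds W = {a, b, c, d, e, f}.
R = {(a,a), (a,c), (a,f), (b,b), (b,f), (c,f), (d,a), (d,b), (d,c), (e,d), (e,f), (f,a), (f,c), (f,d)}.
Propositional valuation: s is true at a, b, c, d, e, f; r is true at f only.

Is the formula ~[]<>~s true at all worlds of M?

Yes

Recall that []ψ holds at a world iff ψ holds at every accessible world, and <>ψ holds iff ψ holds at some accessible world.
Let φ = ~[]<>~s. Evaluate φ at each world:
  a (successors {a, c, f}): φ is true.
  b (successors {b, f}): φ is true.
  c (successors {f}): φ is true.
  d (successors {a, b, c}): φ is true.
  e (successors {d, f}): φ is true.
  f (successors {a, c, d}): φ is true.
For instance, at b:
  At b: []<>~s is false, so ~[]<>~s is true.
    At b: []<>~s requires <>~s at every successor {b, f}.
      <>~s fails at b, so []<>~s is false at b.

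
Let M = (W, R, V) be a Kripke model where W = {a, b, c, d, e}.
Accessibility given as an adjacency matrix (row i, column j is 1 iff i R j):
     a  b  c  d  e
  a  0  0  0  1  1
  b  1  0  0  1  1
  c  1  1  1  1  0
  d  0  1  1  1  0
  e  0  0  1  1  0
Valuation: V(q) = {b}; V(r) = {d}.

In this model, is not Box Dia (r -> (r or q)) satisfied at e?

At e: Box Dia (r -> (r or q)) is true, so not Box Dia (r -> (r or q)) is false.
  At e: Box Dia (r -> (r or q)) requires Dia (r -> (r or q)) at every successor {c, d}.
      At c: Dia (r -> (r or q)) requires r -> (r or q) at some successor in {a, b, c, d}.
        r -> (r or q) holds at a, so Dia (r -> (r or q)) is true at c.
      At d: Dia (r -> (r or q)) requires r -> (r or q) at some successor in {b, c, d}.
        r -> (r or q) holds at b, so Dia (r -> (r or q)) is true at d.
  So Box Dia (r -> (r or q)) is true at e.

No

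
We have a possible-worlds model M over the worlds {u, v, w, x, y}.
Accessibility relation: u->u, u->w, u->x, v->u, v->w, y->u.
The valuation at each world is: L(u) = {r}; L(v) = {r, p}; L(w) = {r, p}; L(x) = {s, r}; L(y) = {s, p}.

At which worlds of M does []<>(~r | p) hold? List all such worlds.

w, x, y

Let φ = []<>(~r | p). Evaluate φ at each world:
  u (successors {u, w, x}): φ is false.
  v (successors {u, w}): φ is false.
  w (successors ∅): φ is true.
  x (successors ∅): φ is true.
  y (successors {u}): φ is true.
For instance, at y:
  At y: []<>(~r | p) requires <>(~r | p) at every successor {u}.
      At u: <>(~r | p) requires ~r | p at some successor in {u, w, x}.
        ~r | p holds at w, so <>(~r | p) is true at u.
  So []<>(~r | p) is true at y.
Satisfying worlds: {w, x, y}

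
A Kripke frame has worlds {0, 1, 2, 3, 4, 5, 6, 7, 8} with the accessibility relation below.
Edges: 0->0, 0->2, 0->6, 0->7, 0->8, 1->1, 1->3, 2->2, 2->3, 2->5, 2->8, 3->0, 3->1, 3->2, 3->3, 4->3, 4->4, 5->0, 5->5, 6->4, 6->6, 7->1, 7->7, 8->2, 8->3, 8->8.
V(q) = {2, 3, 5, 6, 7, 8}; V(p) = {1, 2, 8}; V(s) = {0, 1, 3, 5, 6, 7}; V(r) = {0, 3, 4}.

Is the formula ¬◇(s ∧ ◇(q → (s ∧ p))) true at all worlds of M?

Let φ = ¬◇(s ∧ ◇(q → (s ∧ p))). Evaluate φ at each world:
  0 (successors {0, 2, 6, 7, 8}): φ is false.
  1 (successors {1, 3}): φ is false.
  2 (successors {2, 3, 5, 8}): φ is false.
  3 (successors {0, 1, 2, 3}): φ is false.
  4 (successors {3, 4}): φ is false.
  5 (successors {0, 5}): φ is false.
  6 (successors {4, 6}): φ is false.
  7 (successors {1, 7}): φ is false.
  8 (successors {2, 3, 8}): φ is false.
Detail at 0 (counterexample):
  At 0: ◇(s ∧ ◇(q → (s ∧ p))) is true, so ¬◇(s ∧ ◇(q → (s ∧ p))) is false.
    At 0: ◇(s ∧ ◇(q → (s ∧ p))) requires s ∧ ◇(q → (s ∧ p)) at some successor in {0, 2, 6, 7, 8}.
      s ∧ ◇(q → (s ∧ p)) holds at 0, so ◇(s ∧ ◇(q → (s ∧ p))) is true at 0.

No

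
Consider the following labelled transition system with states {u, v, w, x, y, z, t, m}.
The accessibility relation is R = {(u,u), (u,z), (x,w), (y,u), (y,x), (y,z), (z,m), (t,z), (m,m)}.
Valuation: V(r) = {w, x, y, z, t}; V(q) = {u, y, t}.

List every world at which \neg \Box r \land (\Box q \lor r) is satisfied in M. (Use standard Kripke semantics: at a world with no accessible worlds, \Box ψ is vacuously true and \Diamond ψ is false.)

y, z

Let φ = \neg \Box r \land (\Box q \lor r). Evaluate φ at each world:
  u (successors {u, z}): φ is false.
  v (successors ∅): φ is false.
  w (successors ∅): φ is false.
  x (successors {w}): φ is false.
  y (successors {u, x, z}): φ is true.
  z (successors {m}): φ is true.
  t (successors {z}): φ is false.
  m (successors {m}): φ is false.
For instance, at t:
  At t: \neg \Box r is false, \Box q \lor r is true, so \neg \Box r \land (\Box q \lor r) is false.
    At t: \Box r is true, so \neg \Box r is false.
      At t: \Box r requires r at every successor {z}.
        At z: r is true.
      So \Box r is true at t.
    At t: \Box q is false, r is true, so \Box q \lor r is true.
      At t: \Box q requires q at every successor {z}.
        q fails at z, so \Box q is false at t.
Satisfying worlds: {y, z}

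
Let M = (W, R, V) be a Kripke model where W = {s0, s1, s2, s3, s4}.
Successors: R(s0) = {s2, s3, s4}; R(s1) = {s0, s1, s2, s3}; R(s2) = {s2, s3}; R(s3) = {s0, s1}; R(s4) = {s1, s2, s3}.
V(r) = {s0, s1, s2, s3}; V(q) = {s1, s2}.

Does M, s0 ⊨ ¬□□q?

Recall that □ψ holds at a world iff ψ holds at every accessible world, and ◇ψ holds iff ψ holds at some accessible world.
At s0: □□q is false, so ¬□□q is true.
  At s0: □□q requires □q at every successor {s2, s3, s4}.
    □q fails at s2, so □□q is false at s0.
      At s2: □q requires q at every successor {s2, s3}.
        q fails at s3, so □q is false at s2.

Yes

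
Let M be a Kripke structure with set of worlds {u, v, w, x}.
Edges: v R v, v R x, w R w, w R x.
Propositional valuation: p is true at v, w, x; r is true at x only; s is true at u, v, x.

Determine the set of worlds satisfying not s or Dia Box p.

v, w

Let φ = not s or Dia Box p. Evaluate φ at each world:
  u (successors ∅): φ is false.
  v (successors {v, x}): φ is true.
  w (successors {w, x}): φ is true.
  x (successors ∅): φ is false.
For instance, at w:
  At w: not s is true, Dia Box p is true, so not s or Dia Box p is true.
    At w: Dia Box p requires Box p at some successor in {w, x}.
      Box p holds at w, so Dia Box p is true at w.
Satisfying worlds: {v, w}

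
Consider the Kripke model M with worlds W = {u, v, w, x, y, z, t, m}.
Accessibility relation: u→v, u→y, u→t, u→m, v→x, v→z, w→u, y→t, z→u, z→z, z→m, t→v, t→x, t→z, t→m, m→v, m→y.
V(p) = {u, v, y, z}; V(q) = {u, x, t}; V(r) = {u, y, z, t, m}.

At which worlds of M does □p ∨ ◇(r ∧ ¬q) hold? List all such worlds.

u, v, w, x, z, t, m

Let φ = □p ∨ ◇(r ∧ ¬q). Evaluate φ at each world:
  u (successors {v, y, t, m}): φ is true.
  v (successors {x, z}): φ is true.
  w (successors {u}): φ is true.
  x (successors ∅): φ is true.
  y (successors {t}): φ is false.
  z (successors {u, z, m}): φ is true.
  t (successors {v, x, z, m}): φ is true.
  m (successors {v, y}): φ is true.
For instance, at y:
  At y: □p is false, ◇(r ∧ ¬q) is false, so □p ∨ ◇(r ∧ ¬q) is false.
    At y: □p requires p at every successor {t}.
      p fails at t, so □p is false at y.
    At y: ◇(r ∧ ¬q) requires r ∧ ¬q at some successor in {t}.
      At t: r ∧ ¬q is false.
    So ◇(r ∧ ¬q) is false at y.
Satisfying worlds: {u, v, w, x, z, t, m}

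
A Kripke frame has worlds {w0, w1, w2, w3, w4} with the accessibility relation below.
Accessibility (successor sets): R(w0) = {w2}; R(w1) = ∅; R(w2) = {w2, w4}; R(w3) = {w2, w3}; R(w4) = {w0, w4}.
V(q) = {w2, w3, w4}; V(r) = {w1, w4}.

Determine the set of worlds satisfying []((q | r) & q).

Let φ = []((q | r) & q). Evaluate φ at each world:
  w0 (successors {w2}): φ is true.
  w1 (successors ∅): φ is true.
  w2 (successors {w2, w4}): φ is true.
  w3 (successors {w2, w3}): φ is true.
  w4 (successors {w0, w4}): φ is false.
For instance, at w3:
  At w3: []((q | r) & q) requires (q | r) & q at every successor {w2, w3}.
    At w2: (q | r) & q is true.
    At w3: (q | r) & q is true.
  So []((q | r) & q) is true at w3.
Satisfying worlds: {w0, w1, w2, w3}

w0, w1, w2, w3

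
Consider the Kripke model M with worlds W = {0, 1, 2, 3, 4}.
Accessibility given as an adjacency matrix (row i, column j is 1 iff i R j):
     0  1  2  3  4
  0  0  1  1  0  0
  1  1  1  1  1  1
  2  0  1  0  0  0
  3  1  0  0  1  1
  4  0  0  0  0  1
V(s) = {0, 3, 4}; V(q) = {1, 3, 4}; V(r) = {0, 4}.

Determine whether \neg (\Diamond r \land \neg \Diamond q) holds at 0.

Yes

At 0: \Diamond r \land \neg \Diamond q is false, so \neg (\Diamond r \land \neg \Diamond q) is true.
  At 0: \Diamond r is false, \neg \Diamond q is false, so \Diamond r \land \neg \Diamond q is false.
    At 0: \Diamond r requires r at some successor in {1, 2}.
      At 1: r is false.
      At 2: r is false.
    So \Diamond r is false at 0.
    At 0: \Diamond q is true, so \neg \Diamond q is false.
      At 0: \Diamond q requires q at some successor in {1, 2}.
        q holds at 1, so \Diamond q is true at 0.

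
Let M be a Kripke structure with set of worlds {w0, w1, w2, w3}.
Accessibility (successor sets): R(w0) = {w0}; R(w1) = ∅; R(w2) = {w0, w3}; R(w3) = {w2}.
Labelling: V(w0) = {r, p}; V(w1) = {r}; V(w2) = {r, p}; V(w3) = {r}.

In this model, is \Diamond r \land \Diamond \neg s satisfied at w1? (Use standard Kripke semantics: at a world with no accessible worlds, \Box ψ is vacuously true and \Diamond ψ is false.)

No

At w1: \Diamond r is false, \Diamond \neg s is false, so \Diamond r \land \Diamond \neg s is false.
  At w1: no accessible worlds, so \Diamond r is false.
  At w1: no accessible worlds, so \Diamond \neg s is false.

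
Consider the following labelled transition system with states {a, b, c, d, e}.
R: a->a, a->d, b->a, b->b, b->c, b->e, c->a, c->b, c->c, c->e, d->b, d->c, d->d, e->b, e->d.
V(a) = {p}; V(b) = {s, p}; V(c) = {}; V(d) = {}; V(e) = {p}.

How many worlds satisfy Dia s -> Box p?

1

Let φ = Dia s -> Box p. Evaluate φ at each world:
  a (successors {a, d}): φ is true.
  b (successors {a, b, c, e}): φ is false.
  c (successors {a, b, c, e}): φ is false.
  d (successors {b, c, d}): φ is false.
  e (successors {b, d}): φ is false.
For instance, at d:
  At d: Dia s is true, Box p is false, so Dia s -> Box p is false.
    At d: Dia s requires s at some successor in {b, c, d}.
      s holds at b, so Dia s is true at d.
    At d: Box p requires p at every successor {b, c, d}.
      p fails at c, so Box p is false at d.
Satisfying worlds: {a}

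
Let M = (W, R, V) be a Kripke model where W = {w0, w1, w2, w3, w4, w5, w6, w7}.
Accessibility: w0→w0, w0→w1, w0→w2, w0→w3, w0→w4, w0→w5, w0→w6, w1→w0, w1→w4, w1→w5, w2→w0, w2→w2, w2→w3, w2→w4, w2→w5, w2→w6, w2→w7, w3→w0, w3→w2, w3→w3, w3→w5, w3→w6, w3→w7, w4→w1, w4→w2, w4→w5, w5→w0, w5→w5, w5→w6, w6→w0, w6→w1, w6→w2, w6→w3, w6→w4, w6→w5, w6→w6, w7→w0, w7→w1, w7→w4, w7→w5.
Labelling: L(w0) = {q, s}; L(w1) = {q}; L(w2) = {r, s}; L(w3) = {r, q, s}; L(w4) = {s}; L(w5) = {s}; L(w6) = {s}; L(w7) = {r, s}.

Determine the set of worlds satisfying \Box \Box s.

Let φ = \Box \Box s. Evaluate φ at each world:
  w0 (successors {w0, w1, w2, w3, w4, w5, w6}): φ is false.
  w1 (successors {w0, w4, w5}): φ is false.
  w2 (successors {w0, w2, w3, w4, w5, w6, w7}): φ is false.
  w3 (successors {w0, w2, w3, w5, w6, w7}): φ is false.
  w4 (successors {w1, w2, w5}): φ is true.
  w5 (successors {w0, w5, w6}): φ is false.
  w6 (successors {w0, w1, w2, w3, w4, w5, w6}): φ is false.
  w7 (successors {w0, w1, w4, w5}): φ is false.
For instance, at w6:
  At w6: \Box \Box s requires \Box s at every successor {w0, w1, w2, w3, w4, w5, w6}.
    \Box s fails at w0, so \Box \Box s is false at w6.
      At w0: \Box s requires s at every successor {w0, w1, w2, w3, w4, w5, w6}.
        s fails at w1, so \Box s is false at w0.
Satisfying worlds: {w4}

w4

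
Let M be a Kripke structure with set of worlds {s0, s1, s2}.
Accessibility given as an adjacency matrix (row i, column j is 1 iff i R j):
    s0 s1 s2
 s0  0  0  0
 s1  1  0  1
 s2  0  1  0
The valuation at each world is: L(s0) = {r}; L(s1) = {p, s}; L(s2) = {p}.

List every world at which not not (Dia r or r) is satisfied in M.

Recall that Dia ψ holds at a world iff ψ holds at some accessible world.
Let φ = not not (Dia r or r). Evaluate φ at each world:
  s0 (successors ∅): φ is true.
  s1 (successors {s0, s2}): φ is true.
  s2 (successors {s1}): φ is false.
For instance, at s1:
  At s1: not (Dia r or r) is false, so not not (Dia r or r) is true.
    At s1: Dia r or r is true, so not (Dia r or r) is false.
      At s1: Dia r is true, r is false, so Dia r or r is true.
Satisfying worlds: {s0, s1}

s0, s1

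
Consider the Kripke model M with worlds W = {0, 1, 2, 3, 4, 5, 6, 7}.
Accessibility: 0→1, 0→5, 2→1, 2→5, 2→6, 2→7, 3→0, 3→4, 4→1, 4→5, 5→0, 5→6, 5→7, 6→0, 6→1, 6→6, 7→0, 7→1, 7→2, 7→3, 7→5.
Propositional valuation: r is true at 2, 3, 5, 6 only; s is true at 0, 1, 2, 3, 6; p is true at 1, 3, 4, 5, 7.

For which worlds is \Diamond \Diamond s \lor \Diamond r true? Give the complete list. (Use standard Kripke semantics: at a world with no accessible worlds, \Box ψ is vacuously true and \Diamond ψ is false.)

0, 2, 3, 4, 5, 6, 7

Recall that \Diamond ψ holds at a world iff ψ holds at some accessible world.
Let φ = \Diamond \Diamond s \lor \Diamond r. Evaluate φ at each world:
  0 (successors {1, 5}): φ is true.
  1 (successors ∅): φ is false.
  2 (successors {1, 5, 6, 7}): φ is true.
  3 (successors {0, 4}): φ is true.
  4 (successors {1, 5}): φ is true.
  5 (successors {0, 6, 7}): φ is true.
  6 (successors {0, 1, 6}): φ is true.
  7 (successors {0, 1, 2, 3, 5}): φ is true.
For instance, at 7:
  At 7: \Diamond \Diamond s is true, \Diamond r is true, so \Diamond \Diamond s \lor \Diamond r is true.
    At 7: \Diamond \Diamond s requires \Diamond s at some successor in {0, 1, 2, 3, 5}.
      \Diamond s holds at 0, so \Diamond \Diamond s is true at 7.
    At 7: \Diamond r requires r at some successor in {0, 1, 2, 3, 5}.
      r holds at 2, so \Diamond r is true at 7.
Satisfying worlds: {0, 2, 3, 4, 5, 6, 7}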